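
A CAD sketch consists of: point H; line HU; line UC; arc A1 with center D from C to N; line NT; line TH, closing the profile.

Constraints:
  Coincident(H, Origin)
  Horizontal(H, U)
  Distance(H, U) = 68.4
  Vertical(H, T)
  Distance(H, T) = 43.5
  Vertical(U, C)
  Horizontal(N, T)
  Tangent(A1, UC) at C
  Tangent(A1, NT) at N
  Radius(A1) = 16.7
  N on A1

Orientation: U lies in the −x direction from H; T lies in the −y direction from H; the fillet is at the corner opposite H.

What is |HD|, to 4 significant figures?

58.23

H is at the origin; H and U share the same y with |HU| = 68.4 and U on the −x side, so U = (-68.40, 0.000). H and T share the same x with |HT| = 43.5 and T on the −y side, so T = (0.000, -43.50). The virtual corner opposite H is at (-68.40, -43.50). The tangent condition forces DC to be normal to UC and since A1 is tangent to NT there, DN ⟂ NT, with radius 16.7, so the center D sits 16.7 in from both sides at D = (-51.70, -26.80). Then |HD| = |D − H| = 58.23.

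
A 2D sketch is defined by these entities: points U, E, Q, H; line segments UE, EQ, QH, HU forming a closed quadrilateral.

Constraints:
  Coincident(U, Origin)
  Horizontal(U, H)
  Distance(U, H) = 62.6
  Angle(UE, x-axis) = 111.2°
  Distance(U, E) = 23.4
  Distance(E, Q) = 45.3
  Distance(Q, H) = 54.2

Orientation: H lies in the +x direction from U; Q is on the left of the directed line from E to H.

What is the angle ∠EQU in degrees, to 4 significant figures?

25.47°

Checks: |EQ| = 45.30 ✓; |QH| = 54.20 ✓.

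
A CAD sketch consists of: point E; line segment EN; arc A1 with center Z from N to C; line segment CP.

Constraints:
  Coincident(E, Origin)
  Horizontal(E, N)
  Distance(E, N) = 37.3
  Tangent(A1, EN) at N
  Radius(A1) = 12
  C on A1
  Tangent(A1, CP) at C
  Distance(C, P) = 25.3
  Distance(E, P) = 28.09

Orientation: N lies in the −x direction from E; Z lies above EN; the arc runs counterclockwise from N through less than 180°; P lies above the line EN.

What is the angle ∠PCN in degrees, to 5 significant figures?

153.34°

E is at the origin; EN is horizontal with |EN| = 37.3 and N on the −x side, so N = (-37.300, 0.0000). The tangent condition forces ZN to be normal to EN, so Z = N + (0, 12) = (-37.300, 12.000). Since ZC ⟂ CP (tangency), |ZP| = √(12.0² + 25.3²) = 28.002 regardless of where C sits on A1. So P lies on both circle(E, 28.09) and circle(Z, 28.002); the above-EN intersection is P = (-12.564, 25.124). C is the foot of the tangent from P: C = (-27.676, 4.8324).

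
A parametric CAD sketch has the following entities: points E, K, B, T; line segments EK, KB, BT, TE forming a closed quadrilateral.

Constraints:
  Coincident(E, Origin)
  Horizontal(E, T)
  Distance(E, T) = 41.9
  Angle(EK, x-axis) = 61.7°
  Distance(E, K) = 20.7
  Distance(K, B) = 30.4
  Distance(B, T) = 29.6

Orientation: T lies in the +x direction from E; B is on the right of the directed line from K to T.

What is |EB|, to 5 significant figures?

18.865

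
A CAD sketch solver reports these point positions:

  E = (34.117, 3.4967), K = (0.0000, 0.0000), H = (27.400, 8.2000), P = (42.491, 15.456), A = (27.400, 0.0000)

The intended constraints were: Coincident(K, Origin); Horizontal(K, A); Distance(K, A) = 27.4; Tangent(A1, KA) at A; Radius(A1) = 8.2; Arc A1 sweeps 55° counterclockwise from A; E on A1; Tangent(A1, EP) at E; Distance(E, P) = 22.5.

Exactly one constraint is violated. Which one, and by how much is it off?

Distance(E, P) = 22.5 — off by 7.90.

K = (0.00, 0.00) ✓; K.y = 0.00, A.y = 0.00 ✓; |KA| = 27.40 ✓; ∠(HA, AK) = 90.00° ✓; |HA| = 8.200 ✓; bearing(H→E) − bearing(H→A) = 55.00° ✓; |HE| = 8.200 ✓; ∠(HE, EP) = 90.00° ✓; |EP| = 14.60 ✗.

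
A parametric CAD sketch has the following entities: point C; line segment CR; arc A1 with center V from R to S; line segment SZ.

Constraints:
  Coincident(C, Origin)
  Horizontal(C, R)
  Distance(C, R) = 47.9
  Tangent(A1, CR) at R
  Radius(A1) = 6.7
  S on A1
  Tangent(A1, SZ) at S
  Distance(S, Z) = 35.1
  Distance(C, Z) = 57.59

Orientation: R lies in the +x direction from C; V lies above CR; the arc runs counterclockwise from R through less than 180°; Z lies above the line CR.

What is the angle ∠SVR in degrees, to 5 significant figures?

113.74°

Checks: |VS| = 6.700 ✓; ∠(VS, SZ) = 90.00° ✓; |SZ| = 35.10 ✓; |CZ| = 57.59 ✓.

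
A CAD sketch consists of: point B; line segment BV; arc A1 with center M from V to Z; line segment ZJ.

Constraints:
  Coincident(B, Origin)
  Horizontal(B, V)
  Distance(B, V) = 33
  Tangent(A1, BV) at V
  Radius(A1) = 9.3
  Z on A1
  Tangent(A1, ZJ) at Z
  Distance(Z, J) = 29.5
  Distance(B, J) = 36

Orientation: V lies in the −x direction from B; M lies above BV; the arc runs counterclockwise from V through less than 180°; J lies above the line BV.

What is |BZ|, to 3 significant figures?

25.0

B is at the origin; BV is horizontal with |BV| = 33.0 and V on the −x side, so V = (-33.0, 0.00). A1 meets BV tangentially, so MV is at right angles to BV, so M = V + (0, 9.3) = (-33.0, 9.30). Since MZ ⟂ ZJ (tangency), |MJ| = √(9.3² + 29.5²) = 30.9 regardless of where Z sits on A1. So J lies on both circle(B, 36.0) and circle(M, 30.9); the above-BV intersection is J = (-13.6, 33.4). Z is the foot of the tangent from J: Z = (-24.3, 5.90).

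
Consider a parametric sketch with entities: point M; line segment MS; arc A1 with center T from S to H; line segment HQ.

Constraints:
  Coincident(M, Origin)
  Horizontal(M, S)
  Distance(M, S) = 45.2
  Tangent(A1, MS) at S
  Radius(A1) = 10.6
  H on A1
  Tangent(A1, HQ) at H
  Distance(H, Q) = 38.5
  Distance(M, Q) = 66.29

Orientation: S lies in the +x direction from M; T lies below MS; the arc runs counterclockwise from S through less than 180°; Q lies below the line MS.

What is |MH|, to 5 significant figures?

37.130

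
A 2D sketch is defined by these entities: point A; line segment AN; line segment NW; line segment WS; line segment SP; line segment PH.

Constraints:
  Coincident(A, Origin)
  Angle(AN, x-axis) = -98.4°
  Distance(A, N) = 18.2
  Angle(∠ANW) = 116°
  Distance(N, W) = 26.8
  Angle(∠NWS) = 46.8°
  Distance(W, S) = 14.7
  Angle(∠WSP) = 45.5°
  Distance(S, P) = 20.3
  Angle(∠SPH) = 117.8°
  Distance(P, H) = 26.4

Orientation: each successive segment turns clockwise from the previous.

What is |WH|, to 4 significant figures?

25.75

A is at the origin; AN runs at -98.4° with length 18.2, so N = (-2.659, -18.00). ∠ANW = 116.0° gives NW at -162.4° from the x-axis; with |NW| = 26.8, W = (-28.20, -26.11). ∠NWS = 46.8° gives WS at 64.40° from the x-axis; with |WS| = 14.7, S = (-21.85, -12.85). ∠WSP = 45.5° gives SP at -70.10° from the x-axis; with |SP| = 20.3, P = (-14.94, -31.94). ∠SPH = 117.8° gives PH at -132.3° from the x-axis; with |PH| = 26.4, H = (-32.71, -51.47). Then |WH| = |H − W| = 25.75.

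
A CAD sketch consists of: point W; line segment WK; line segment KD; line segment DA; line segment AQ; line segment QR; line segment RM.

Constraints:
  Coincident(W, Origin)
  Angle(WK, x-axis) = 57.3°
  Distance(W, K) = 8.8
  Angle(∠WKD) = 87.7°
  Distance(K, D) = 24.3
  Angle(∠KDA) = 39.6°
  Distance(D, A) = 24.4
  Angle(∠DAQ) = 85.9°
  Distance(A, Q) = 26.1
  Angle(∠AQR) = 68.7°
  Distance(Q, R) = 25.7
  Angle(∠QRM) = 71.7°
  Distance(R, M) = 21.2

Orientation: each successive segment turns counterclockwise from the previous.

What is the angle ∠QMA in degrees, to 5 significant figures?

70.244°

W is at the origin; WK runs at 57.3° with length 8.8, so K = (4.7541, 7.4053). ∠WKD = 87.7° gives KD at 149.60° from the x-axis; with |KD| = 24.3, D = (-16.205, 19.702). ∠KDA = 39.6° gives DA at -70.000° from the x-axis; with |DA| = 24.4, A = (-7.8597, -3.2266). ∠DAQ = 85.9° gives AQ at 24.100° from the x-axis; with |AQ| = 26.1, Q = (15.965, 7.4308). ∠AQR = 68.7° gives QR at 135.40° from the x-axis; with |QR| = 25.7, R = (-2.3338, 25.476). ∠QRM = 71.7° gives RM at -116.30° from the x-axis; with |RM| = 21.2, M = (-11.727, 6.4707). Then cos ∠QMA = MQ·MA / (|MQ||MA|), giving 70.244°.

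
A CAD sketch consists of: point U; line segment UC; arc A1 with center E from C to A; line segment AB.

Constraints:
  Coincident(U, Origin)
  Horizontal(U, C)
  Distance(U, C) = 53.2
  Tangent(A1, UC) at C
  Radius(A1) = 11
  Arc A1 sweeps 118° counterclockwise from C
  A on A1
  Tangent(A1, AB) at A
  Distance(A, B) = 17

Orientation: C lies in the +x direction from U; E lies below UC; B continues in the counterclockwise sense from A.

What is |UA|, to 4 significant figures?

46.39

Tangency of A1 to UC means the radius EC is perpendicular to UC, so E = C + (0, -11) = (53.20, -11.00). On A1, C sits at bearing 90° from E; a 118° counterclockwise sweep puts A at bearing 208°, so A = E + 11.0·(cos 208°, sin 208°) = (43.49, -16.16). Then |UA| = |A − U| = 46.39.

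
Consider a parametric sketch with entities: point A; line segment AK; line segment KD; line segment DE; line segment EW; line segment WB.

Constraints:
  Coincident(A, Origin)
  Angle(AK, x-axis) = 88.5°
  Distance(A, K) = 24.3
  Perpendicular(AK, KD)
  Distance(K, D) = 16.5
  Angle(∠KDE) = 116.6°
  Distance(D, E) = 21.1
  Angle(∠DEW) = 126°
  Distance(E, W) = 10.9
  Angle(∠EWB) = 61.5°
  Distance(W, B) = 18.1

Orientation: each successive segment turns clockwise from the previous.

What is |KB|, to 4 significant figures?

17.32

∠DEW = 126.0° gives EW at -118.9° from the x-axis; with |EW| = 10.9, W = (20.81, -4.790). ∠EWB = 61.5° gives WB at 122.6° from the x-axis; with |WB| = 18.1, B = (11.06, 10.46). Then |KB| = |B − K| = 17.32.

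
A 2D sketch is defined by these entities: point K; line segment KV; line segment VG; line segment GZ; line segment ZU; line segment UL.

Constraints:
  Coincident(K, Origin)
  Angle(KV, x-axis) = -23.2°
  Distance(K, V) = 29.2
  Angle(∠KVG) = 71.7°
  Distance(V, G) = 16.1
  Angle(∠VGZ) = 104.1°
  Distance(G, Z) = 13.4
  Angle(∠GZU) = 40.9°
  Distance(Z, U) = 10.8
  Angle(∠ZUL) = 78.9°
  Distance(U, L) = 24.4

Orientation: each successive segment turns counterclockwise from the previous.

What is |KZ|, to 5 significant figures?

17.912

∠KVG = 71.7° gives VG at 85.100° from the x-axis; with |VG| = 16.1, G = (28.214, 4.5381). ∠VGZ = 104.1° gives GZ at 161.00° from the x-axis; with |GZ| = 13.4, Z = (15.544, 8.9007). Then |KZ| = |Z − K| = 17.912.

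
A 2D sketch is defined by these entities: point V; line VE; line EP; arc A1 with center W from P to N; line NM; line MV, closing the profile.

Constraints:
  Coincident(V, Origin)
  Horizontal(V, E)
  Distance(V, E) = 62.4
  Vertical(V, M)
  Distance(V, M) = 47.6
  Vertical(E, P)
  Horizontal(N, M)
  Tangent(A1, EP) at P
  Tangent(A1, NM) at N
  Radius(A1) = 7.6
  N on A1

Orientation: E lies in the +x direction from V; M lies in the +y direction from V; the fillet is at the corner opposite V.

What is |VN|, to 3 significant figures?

72.6

The virtual corner opposite V is at (62.4, 47.6). Tangency of A1 to EP means the radius WP is perpendicular to EP and since A1 is tangent to NM there, WN ⟂ NM, with radius 7.6, so the center W sits 7.6 in from both sides at W = (54.8, 40.0). That places the tangent points at P = (62.4, 40.0) on EP and N = (54.8, 47.6) on NM. Then |VN| = |N − V| = 72.6.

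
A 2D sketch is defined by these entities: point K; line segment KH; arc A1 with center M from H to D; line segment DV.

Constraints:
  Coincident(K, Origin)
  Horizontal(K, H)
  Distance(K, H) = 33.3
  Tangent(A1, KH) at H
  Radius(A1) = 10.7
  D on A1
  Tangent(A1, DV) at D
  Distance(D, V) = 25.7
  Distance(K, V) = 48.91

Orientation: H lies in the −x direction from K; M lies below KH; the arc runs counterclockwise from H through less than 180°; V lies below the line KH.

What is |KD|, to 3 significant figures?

45.5

K is at the origin; KH is horizontal with |KH| = 33.3 and H on the −x side, so H = (-33.3, 0.00). Since A1 is tangent to KH there, MH ⟂ KH, so M = H + (0, -10.7) = (-33.3, -10.7). Since MD ⟂ DV (tangency), |MV| = √(10.7² + 25.7²) = 27.8 regardless of where D sits on A1. So V lies on both circle(K, 48.91) and circle(M, 27.8); the below-KH intersection is V = (-30.3, -38.4). D is the foot of the tangent from V: D = (-42.7, -15.8).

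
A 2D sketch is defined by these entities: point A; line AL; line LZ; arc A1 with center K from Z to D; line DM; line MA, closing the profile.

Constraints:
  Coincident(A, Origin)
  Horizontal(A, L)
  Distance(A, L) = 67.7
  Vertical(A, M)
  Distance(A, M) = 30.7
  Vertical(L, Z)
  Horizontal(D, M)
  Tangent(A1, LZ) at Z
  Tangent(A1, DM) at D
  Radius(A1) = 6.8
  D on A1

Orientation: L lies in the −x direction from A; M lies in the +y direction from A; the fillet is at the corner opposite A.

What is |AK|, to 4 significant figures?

65.42

A and M share the same x with |AM| = 30.7 and M on the +y side, so M = (0.000, 30.70). The virtual corner opposite A is at (-67.70, 30.70). Since A1 is tangent to LZ there, KZ ⟂ LZ and the tangent condition forces KD to be normal to DM, with radius 6.8, so the center K sits 6.8 in from both sides at K = (-60.90, 23.90). Then |AK| = |K − A| = 65.42.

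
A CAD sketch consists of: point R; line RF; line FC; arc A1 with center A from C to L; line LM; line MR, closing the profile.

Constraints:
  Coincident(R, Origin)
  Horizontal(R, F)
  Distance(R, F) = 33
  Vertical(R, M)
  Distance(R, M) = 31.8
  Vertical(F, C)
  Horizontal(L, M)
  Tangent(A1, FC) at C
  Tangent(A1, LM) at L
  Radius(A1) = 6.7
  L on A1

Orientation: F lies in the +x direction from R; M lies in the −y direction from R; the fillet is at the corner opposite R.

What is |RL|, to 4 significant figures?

41.27

R is at the origin; R and F share the same y with |RF| = 33.0 and F on the +x side, so F = (33.00, 0.000). RM is vertical with |RM| = 31.8 and M on the −y side, so M = (0.000, -31.80). The virtual corner opposite R is at (33.00, -31.80). Since A1 is tangent to FC there, AC ⟂ FC and the tangent condition forces AL to be normal to LM, with radius 6.7, so the center A sits 6.7 in from both sides at A = (26.30, -25.10). That places the tangent points at C = (33.00, -25.10) on FC and L = (26.30, -31.80) on LM. Then |RL| = |L − R| = 41.27.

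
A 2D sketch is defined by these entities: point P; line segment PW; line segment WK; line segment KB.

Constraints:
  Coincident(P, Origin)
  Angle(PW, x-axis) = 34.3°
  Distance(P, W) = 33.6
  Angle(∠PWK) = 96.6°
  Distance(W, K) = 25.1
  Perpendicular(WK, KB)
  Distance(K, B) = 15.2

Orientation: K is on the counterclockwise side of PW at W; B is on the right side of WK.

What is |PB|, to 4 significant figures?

56.56

P is at the origin; PW runs at 34.3° with length 33.6, so W = 33.6·(cos 34.3°, sin 34.3°) = (27.76, 18.93). ∠PWK = 96.6°, so WK runs at 34.3° + (180° − 96.6°) = 117.7° from the x-axis; with |WK| = 25.1, K = W + 25.1·(cos 117.7°, sin 117.7°) = (16.09, 41.16). WK ⟂ KB; with |KB| = 15.2 on the right of WK, B = K + 15.2·(0.8854, 0.4648) = (29.55, 48.22). Then |PB| = |B − P| = 56.56.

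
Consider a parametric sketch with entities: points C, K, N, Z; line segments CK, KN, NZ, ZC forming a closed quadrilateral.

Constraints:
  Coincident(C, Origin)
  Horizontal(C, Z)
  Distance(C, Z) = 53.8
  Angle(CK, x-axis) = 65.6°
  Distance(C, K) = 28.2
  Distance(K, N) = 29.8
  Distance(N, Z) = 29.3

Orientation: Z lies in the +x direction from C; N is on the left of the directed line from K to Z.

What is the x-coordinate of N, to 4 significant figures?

41.44

C is at the origin; CZ is horizontal with |CZ| = 53.8 and Z in +x, so Z = (53.8, 0). CK runs at 65.6° with |CK| = 28.2, so K = (11.65, 25.68). N is determined by |KN| = 29.8 and |NZ| = 29.3 together: it lies at the intersection of circle(K, 29.8) and circle(Z, 29.3). With |KZ| = 49.36, the foot of the radical line on KZ is 24.98 from K and the perpendicular offset is √(29.8² − 24.98²) = 16.25. Taking the left-of-KZ solution: N = (41.44, 26.56).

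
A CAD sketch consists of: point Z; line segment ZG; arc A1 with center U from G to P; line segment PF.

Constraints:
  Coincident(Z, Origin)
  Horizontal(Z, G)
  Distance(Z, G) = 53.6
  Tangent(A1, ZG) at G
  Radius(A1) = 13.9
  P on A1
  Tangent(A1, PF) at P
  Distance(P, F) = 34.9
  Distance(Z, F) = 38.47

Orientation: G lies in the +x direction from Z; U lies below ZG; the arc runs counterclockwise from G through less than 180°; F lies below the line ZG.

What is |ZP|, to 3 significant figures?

43.1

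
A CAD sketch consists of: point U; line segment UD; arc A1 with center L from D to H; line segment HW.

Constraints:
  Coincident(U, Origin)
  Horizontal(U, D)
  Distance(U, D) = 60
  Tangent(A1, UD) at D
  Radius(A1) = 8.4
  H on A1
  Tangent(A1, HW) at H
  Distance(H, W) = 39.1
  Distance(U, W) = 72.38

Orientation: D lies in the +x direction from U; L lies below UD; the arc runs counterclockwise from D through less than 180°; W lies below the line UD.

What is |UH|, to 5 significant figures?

52.389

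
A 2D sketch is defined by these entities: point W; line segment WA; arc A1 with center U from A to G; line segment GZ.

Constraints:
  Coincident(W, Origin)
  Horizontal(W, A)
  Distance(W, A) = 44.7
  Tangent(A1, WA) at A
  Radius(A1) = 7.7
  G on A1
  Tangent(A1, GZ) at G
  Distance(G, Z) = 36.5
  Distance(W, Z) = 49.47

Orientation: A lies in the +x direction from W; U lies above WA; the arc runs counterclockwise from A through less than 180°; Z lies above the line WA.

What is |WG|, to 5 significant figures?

52.219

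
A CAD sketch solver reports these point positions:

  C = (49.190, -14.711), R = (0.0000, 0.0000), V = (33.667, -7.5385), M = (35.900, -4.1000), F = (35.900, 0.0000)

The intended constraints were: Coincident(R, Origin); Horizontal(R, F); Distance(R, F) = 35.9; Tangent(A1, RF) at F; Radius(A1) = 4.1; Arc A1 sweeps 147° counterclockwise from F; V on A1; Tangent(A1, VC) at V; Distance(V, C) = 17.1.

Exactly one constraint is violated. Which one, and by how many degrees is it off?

Tangent(A1, VC) at V — off by 8.20°.

R = (0.00, 0.00) ✓; R.y = 0.00, F.y = 0.00 ✓; |RF| = 35.90 ✓; ∠(MF, FR) = 90.00° ✓; |MF| = 4.100 ✓; bearing(M→V) − bearing(M→F) = 147.0° ✓; |MV| = 4.100 ✓; ∠(MV, VC) = 81.80° ✗; |VC| = 17.10 ✓.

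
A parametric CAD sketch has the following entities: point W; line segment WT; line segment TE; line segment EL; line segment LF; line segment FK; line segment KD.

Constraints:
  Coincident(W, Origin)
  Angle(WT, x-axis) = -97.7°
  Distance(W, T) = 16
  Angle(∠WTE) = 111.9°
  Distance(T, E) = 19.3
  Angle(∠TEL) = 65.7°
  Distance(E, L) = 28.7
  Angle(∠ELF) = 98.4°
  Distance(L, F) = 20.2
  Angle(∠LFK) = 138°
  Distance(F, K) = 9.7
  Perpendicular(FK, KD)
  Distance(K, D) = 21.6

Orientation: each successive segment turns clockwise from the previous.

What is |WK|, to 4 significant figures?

11.39

W is at the origin; WT runs at -97.7° with length 16.0, so T = (-2.144, -15.86). ∠WTE = 111.9° gives TE at -165.8° from the x-axis; with |TE| = 19.3, E = (-20.85, -20.59). ∠TEL = 65.7° gives EL at 79.90° from the x-axis; with |EL| = 28.7, L = (-15.82, 7.665). ∠ELF = 98.4° gives LF at -1.700° from the x-axis; with |LF| = 20.2, F = (4.370, 7.066). ∠LFK = 138.0° gives FK at -43.70° from the x-axis; with |FK| = 9.7, K = (11.38, 0.3643). Then |WK| = |K − W| = 11.39.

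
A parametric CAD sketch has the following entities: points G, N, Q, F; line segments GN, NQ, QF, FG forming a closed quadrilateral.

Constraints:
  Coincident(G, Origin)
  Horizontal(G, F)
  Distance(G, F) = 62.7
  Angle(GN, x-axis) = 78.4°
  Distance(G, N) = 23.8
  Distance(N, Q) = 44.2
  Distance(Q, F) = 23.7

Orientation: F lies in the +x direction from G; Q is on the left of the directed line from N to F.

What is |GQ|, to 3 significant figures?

52.4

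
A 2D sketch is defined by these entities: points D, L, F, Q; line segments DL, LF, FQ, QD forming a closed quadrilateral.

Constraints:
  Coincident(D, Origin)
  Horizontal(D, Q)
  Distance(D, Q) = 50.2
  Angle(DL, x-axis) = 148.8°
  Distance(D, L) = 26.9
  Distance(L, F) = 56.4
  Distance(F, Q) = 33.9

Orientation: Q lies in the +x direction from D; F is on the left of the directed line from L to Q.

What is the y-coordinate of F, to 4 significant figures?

28.30

D is at the origin; DQ is horizontal with |DQ| = 50.2 and Q in +x, so Q = (50.2, 0). DL runs at 148.8° with |DL| = 26.9, so L = (-23.01, 13.93). F is determined by |LF| = 56.4 and |FQ| = 33.9 together: it lies at the intersection of circle(L, 56.4) and circle(Q, 33.9). With |LQ| = 74.52, the foot of the radical line on LQ is 50.89 from L and the perpendicular offset is √(56.4² − 50.89²) = 24.31. Taking the left-of-LQ solution: F = (31.53, 28.30).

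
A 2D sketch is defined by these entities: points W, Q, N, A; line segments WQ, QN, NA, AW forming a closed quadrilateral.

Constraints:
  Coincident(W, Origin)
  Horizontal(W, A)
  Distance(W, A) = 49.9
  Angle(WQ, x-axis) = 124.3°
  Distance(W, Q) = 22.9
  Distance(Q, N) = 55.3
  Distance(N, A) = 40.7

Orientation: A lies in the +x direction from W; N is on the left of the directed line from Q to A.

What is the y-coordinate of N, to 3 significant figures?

39.1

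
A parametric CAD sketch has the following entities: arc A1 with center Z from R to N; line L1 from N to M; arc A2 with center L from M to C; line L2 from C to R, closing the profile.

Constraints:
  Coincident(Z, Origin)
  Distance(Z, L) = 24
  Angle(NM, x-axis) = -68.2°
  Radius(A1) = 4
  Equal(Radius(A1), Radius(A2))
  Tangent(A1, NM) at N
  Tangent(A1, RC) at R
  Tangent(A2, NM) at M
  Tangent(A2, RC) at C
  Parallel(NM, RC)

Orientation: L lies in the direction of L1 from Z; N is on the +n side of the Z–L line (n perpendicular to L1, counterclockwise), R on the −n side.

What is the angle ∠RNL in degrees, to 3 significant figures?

80.5°

The slot axis is L1's direction at -68.2°, so u = (cos -68.2°, sin -68.2°) = (0.371, -0.928) and n = (−sin -68.2°, cos -68.2°) = (0.928, 0.371). Z is at the origin and L lies 24.0 along u from Z, so L = 24.0·u = (8.91, -22.3). Tangency of A1 to both parallel lines with radius 4.0 puts N and R at Z ± 4.0·n: N = (3.71, 1.49), R = (-3.71, -1.49). Then cos ∠RNL = NR·NL / (|NR||NL|), giving 80.5°.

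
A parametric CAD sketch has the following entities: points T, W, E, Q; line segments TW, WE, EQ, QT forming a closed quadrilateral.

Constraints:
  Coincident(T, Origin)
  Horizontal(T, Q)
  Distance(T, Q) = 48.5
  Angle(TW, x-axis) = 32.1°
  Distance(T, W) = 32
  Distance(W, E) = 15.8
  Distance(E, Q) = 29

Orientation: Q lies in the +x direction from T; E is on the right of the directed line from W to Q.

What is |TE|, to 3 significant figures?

19.9

Checks: |WE| = 15.80 ✓; |EQ| = 29.00 ✓.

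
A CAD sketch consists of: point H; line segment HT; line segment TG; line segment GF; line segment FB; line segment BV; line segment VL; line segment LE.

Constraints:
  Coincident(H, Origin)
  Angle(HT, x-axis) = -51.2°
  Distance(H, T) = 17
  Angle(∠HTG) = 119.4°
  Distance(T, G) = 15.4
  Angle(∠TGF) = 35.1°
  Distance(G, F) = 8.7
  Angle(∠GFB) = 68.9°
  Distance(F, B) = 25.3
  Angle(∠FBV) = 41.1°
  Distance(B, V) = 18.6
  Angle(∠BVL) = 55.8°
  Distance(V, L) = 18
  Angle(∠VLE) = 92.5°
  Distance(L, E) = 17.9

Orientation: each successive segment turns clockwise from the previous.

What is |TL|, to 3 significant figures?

2.55

H is at the origin; HT runs at -51.2° with length 17.0, so T = (10.7, -13.2). ∠HTG = 119.4° gives TG at -112° from the x-axis; with |TG| = 15.4, G = (4.93, -27.5). ∠TGF = 35.1° gives GF at 103° from the x-axis; with |GF| = 8.7, F = (2.93, -19.1). ∠GFB = 68.9° gives FB at -7.80° from the x-axis; with |FB| = 25.3, B = (28.0, -22.5). ∠FBV = 41.1° gives BV at -147° from the x-axis; with |BV| = 18.6, V = (12.5, -32.7). ∠BVL = 55.8° gives VL at 89.1° from the x-axis; with |VL| = 18.0, L = (12.7, -14.7). Then |TL| = |L − T| = 2.55.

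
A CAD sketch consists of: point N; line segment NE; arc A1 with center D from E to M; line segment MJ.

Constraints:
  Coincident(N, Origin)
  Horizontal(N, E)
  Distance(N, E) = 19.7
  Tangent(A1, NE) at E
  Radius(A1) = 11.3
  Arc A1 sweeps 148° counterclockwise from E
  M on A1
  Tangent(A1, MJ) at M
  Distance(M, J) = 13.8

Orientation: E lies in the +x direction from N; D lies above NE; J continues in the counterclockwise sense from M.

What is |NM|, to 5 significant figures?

33.106

N is at the origin; NE is horizontal with |NE| = 19.7 and E on the +x side, so E = (19.700, 0.0000). The tangent condition forces DE to be normal to NE, so D = E + (0, 11.3) = (19.700, 11.300). On A1, E sits at bearing -90° from D; a 148° counterclockwise sweep puts M at bearing 58°, so M = D + 11.3·(cos 58°, sin 58°) = (25.688, 20.883). Then |NM| = |M − N| = 33.106.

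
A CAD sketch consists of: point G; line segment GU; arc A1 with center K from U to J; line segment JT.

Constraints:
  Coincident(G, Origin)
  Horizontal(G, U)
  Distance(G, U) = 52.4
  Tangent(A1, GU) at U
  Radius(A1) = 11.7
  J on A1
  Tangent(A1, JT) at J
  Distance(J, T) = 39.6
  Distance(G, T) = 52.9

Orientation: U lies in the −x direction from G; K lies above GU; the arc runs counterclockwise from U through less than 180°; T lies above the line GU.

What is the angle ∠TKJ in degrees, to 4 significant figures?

73.54°

G is at the origin; G and U share the same y with |GU| = 52.4 and U on the −x side, so U = (-52.40, 0.000). The tangent condition forces KU to be normal to GU, so K = U + (0, 11.7) = (-52.40, 11.70). Since KJ ⟂ JT (tangency), |KT| = √(11.7² + 39.6²) = 41.29 regardless of where J sits on A1. So T lies on both circle(G, 52.9) and circle(K, 41.29); the above-GU intersection is T = (-27.90, 44.94). J is the foot of the tangent from T: J = (-41.40, 7.713).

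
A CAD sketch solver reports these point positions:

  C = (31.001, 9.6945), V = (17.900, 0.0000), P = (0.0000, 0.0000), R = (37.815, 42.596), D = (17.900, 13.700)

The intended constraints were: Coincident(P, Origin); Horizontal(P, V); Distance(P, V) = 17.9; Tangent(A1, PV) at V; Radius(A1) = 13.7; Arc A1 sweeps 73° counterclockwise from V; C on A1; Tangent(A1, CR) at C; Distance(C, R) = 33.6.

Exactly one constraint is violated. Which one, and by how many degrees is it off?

Tangent(A1, CR) at C — off by 5.30°.

P = (0.00, 0.00) ✓; P.y = 0.00, V.y = 0.00 ✓; |PV| = 17.90 ✓; ∠(DV, VP) = 90.00° ✓; |DV| = 13.70 ✓; bearing(D→C) − bearing(D→V) = 73.00° ✓; |DC| = 13.70 ✓; ∠(DC, CR) = 84.70° ✗; |CR| = 33.60 ✓.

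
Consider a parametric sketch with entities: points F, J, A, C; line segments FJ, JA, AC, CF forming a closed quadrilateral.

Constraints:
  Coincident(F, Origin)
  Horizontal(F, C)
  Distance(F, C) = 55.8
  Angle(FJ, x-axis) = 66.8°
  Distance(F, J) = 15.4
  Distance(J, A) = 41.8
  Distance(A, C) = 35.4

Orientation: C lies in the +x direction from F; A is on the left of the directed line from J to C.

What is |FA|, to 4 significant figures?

54.53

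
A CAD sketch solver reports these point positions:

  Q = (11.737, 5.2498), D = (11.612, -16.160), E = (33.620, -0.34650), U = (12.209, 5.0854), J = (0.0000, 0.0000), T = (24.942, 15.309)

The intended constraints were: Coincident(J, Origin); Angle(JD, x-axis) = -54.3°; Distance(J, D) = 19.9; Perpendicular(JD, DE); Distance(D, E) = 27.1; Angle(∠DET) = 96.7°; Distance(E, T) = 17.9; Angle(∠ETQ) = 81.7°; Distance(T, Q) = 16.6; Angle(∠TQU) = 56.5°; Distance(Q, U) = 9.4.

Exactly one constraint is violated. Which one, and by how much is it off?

Distance(Q, U) = 9.4 — off by 8.90.

J = (0.00, 0.00) ✓; JD at -54.30° ✓; |JD| = 19.90 ✓; ∠(JD, DE) = 90.00° ✓; |DE| = 27.10 ✓; ∠DET = 96.70° ✓; |ET| = 17.90 ✓; ∠ETQ = 81.70° ✓; |TQ| = 16.60 ✓; ∠TQU = 56.50° ✓; |QU| = 0.4998 ✗.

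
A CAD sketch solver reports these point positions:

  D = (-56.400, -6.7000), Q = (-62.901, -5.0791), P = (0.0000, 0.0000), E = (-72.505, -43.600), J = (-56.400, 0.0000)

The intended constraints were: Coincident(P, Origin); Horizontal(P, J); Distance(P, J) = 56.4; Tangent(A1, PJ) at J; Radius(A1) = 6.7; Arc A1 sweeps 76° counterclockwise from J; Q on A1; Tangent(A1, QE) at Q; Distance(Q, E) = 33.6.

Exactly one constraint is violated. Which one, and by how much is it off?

Distance(Q, E) = 33.6 — off by 6.10.

P = (0.00, 0.00) ✓; P.y = 0.00, J.y = 0.00 ✓; |PJ| = 56.40 ✓; ∠(DJ, JP) = 90.00° ✓; |DJ| = 6.700 ✓; bearing(D→Q) − bearing(D→J) = 76.00° ✓; |DQ| = 6.700 ✓; ∠(DQ, QE) = 90.00° ✓; |QE| = 39.70 ✗.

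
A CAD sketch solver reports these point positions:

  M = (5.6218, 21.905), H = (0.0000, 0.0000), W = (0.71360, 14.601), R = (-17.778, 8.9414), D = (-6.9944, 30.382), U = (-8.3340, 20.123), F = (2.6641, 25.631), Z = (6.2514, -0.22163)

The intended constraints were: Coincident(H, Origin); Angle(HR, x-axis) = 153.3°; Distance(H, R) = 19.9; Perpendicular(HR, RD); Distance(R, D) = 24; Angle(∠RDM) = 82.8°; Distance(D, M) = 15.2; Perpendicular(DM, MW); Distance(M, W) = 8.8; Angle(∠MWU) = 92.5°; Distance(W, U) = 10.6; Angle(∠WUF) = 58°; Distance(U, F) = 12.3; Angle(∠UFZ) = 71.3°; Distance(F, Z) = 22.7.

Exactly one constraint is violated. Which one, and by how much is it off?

Distance(F, Z) = 22.7 — off by 3.40.

H = (0.00, 0.00) ✓; HR at 153.3° ✓; |HR| = 19.90 ✓; ∠(HR, RD) = 90.00° ✓; |RD| = 24.00 ✓; ∠RDM = 82.80° ✓; |DM| = 15.20 ✓; ∠(DM, MW) = 90.00° ✓; |MW| = 8.800 ✓; ∠MWU = 92.50° ✓; |WU| = 10.60 ✓; ∠WUF = 58.00° ✓; |UF| = 12.30 ✓; ∠UFZ = 71.30° ✓; |FZ| = 26.10 ✗.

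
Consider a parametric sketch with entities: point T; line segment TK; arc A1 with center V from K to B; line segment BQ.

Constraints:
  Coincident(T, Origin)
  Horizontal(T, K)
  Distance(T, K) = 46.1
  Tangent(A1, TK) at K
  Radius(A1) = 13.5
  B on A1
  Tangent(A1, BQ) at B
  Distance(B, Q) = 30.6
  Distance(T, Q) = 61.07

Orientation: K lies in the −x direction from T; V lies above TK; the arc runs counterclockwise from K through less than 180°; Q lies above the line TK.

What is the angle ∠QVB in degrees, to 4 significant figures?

66.19°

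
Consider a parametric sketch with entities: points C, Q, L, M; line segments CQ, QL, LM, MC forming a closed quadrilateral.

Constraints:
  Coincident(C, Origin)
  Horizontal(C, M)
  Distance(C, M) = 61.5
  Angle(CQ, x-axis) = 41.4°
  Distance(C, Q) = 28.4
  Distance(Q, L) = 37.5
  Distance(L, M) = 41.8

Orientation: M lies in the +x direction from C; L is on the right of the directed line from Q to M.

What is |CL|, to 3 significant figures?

30.4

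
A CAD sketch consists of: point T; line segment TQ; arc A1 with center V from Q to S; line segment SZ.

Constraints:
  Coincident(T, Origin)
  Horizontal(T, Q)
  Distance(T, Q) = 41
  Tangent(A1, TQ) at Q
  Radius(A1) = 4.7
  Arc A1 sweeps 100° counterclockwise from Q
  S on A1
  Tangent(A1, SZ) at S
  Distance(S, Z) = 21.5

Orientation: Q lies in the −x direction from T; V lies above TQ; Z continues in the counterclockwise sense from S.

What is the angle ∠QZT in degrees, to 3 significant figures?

58.3°

T is at the origin; TQ is horizontal with |TQ| = 41.0 and Q on the −x side, so Q = (-41.0, 0.00). Since A1 is tangent to TQ there, VQ ⟂ TQ, so V = Q + (0, 4.7) = (-41.0, 4.70). On A1, Q sits at bearing -90° from V; a 100° counterclockwise sweep puts S at bearing 10°, so S = V + 4.7·(cos 10°, sin 10°) = (-36.4, 5.52). Tangency of A1 to SZ means the radius VS is perpendicular to SZ, so SZ runs along (−sin 10°, cos 10°); with |SZ| = 21.5, Z = (-40.1, 26.7). Then cos ∠QZT = ZQ·ZT / (|ZQ||ZT|), giving 58.3°.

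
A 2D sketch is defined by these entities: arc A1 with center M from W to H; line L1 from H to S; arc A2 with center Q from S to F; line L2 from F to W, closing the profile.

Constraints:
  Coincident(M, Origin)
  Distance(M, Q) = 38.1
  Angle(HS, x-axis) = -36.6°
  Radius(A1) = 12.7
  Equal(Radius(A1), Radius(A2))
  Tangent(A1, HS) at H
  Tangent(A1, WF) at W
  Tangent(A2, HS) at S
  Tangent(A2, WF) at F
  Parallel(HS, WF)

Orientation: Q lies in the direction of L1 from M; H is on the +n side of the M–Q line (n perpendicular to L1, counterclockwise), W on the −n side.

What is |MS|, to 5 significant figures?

40.161

The slot axis is L1's direction at -36.6°, so u = (cos -36.6°, sin -36.6°) = (0.80282, -0.59622) and n = (−sin -36.6°, cos -36.6°) = (0.59622, 0.80282). M is at the origin and Q lies 38.1 along u from M, so Q = 38.1·u = (30.587, -22.716). Tangency of A1 to both parallel lines with radius 12.7 puts H and W at M ± 12.7·n: H = (7.5721, 10.196), W = (-7.5721, -10.196). Equal radii place S and F the same way about Q: S = Q + 12.7·n = (38.159, -12.520), F = Q − 12.7·n = (23.015, -32.912). Then |MS| = |S − M| = 40.161.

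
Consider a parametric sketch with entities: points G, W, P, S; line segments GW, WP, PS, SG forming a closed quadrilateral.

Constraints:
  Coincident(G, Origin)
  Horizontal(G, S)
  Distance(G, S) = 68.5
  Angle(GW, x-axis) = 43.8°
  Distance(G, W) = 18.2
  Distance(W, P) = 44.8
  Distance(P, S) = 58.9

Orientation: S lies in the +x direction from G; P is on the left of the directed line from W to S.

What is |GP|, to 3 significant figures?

62.7

Checks: |WP| = 44.80 ✓; |PS| = 58.90 ✓.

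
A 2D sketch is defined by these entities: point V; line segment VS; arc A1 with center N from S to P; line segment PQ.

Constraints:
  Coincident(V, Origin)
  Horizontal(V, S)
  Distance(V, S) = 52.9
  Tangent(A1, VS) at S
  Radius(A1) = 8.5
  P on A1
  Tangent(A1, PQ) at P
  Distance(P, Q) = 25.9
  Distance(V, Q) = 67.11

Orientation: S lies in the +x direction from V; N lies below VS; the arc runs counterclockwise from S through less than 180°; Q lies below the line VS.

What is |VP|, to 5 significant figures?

46.959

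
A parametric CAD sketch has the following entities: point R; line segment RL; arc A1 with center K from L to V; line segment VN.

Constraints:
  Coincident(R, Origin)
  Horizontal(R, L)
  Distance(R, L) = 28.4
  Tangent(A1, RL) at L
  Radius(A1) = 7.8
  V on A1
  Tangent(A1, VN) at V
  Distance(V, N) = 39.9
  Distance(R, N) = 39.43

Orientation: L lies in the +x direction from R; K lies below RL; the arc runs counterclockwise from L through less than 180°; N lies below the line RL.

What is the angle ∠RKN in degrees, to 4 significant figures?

66.22°

R is at the origin; R and L share the same y with |RL| = 28.4 and L on the +x side, so L = (28.40, 0.000). The tangent condition forces KL to be normal to RL, so K = L + (0, -7.8) = (28.40, -7.800). Since KV ⟂ VN (tangency), |KN| = √(7.8² + 39.9²) = 40.66 regardless of where V sits on A1. So N lies on both circle(R, 39.43) and circle(K, 40.66); the below-RL intersection is N = (2.740, -39.33). V is the foot of the tangent from N: V = (21.52, -4.129).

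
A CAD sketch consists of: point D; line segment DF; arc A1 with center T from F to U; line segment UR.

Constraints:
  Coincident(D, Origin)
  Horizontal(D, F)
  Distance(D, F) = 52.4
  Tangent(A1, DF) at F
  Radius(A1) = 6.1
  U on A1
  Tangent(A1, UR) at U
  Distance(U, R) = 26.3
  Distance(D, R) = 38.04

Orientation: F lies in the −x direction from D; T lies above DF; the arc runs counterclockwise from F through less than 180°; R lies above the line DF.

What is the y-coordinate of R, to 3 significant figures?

22.3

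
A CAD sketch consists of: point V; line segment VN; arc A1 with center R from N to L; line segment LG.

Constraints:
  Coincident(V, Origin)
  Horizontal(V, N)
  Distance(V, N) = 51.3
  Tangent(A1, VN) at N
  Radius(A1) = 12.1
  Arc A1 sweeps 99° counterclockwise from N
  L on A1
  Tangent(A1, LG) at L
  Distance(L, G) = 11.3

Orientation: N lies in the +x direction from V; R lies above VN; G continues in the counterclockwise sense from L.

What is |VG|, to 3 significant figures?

66.4

V is at the origin; VN is horizontal with |VN| = 51.3 and N on the +x side, so N = (51.3, 0.00). Since A1 is tangent to VN there, RN ⟂ VN, so R = N + (0, 12.1) = (51.3, 12.1). On A1, N sits at bearing -90° from R; a 99° counterclockwise sweep puts L at bearing 9°, so L = R + 12.1·(cos 9°, sin 9°) = (63.3, 14.0). Since A1 is tangent to LG there, RL ⟂ LG, so LG runs along (−sin 9°, cos 9°); with |LG| = 11.3, G = (61.5, 25.2). Then |VG| = |G − V| = 66.4.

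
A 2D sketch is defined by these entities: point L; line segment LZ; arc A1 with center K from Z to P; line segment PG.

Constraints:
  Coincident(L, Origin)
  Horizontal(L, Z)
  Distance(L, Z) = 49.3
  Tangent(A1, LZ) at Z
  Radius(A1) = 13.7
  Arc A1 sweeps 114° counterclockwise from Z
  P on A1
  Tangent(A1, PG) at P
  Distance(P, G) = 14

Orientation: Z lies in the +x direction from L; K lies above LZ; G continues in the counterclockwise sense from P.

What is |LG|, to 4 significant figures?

64.63

L is at the origin; L and Z share the same y with |LZ| = 49.3 and Z on the +x side, so Z = (49.30, 0.000). Since A1 is tangent to LZ there, KZ ⟂ LZ, so K = Z + (0, 13.7) = (49.30, 13.70). On A1, Z sits at bearing -90° from K; a 114° counterclockwise sweep puts P at bearing 24°, so P = K + 13.7·(cos 24°, sin 24°) = (61.82, 19.27). Since A1 is tangent to PG there, KP ⟂ PG, so PG runs along (−sin 24°, cos 24°); with |PG| = 14.0, G = (56.12, 32.06). Then |LG| = |G − L| = 64.63.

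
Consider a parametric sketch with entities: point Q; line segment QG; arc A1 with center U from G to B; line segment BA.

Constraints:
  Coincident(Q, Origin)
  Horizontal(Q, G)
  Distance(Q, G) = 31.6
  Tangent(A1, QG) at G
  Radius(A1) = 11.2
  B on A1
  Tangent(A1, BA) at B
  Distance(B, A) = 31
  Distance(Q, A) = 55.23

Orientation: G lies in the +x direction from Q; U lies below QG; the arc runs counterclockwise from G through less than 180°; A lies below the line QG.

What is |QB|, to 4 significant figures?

26.33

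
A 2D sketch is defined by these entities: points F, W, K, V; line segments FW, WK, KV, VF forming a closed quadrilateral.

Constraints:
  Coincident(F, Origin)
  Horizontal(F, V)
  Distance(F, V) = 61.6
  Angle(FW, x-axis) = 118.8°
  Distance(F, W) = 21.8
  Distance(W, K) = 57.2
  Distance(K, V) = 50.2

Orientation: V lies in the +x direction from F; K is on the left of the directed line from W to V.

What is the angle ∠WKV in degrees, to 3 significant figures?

87.7°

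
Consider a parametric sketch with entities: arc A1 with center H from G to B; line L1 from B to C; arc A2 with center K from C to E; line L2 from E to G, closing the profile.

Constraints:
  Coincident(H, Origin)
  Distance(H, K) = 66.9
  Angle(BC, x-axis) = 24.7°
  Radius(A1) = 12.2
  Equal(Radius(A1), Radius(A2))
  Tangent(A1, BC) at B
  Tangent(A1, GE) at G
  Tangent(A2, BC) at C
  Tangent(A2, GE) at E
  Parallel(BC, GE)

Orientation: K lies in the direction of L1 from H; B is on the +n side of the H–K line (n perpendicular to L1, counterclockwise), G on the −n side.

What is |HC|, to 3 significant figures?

68.0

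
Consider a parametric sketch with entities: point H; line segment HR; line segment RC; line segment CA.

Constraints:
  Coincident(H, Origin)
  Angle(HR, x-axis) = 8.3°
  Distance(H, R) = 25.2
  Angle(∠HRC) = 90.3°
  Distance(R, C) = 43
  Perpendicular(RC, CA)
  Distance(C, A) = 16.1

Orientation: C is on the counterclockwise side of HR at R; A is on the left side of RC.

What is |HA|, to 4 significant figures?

44.08

H is at the origin; HR runs at 8.3° with length 25.2, so R = 25.2·(cos 8.3°, sin 8.3°) = (24.94, 3.638). ∠HRC = 90.3°, so RC runs at 8.3° + (180° − 90.3°) = 98.00° from the x-axis; with |RC| = 43.0, C = R + 43.0·(cos 98.00°, sin 98.00°) = (18.95, 46.22). RC is perpendicular to CA; with |CA| = 16.1 on the left of RC, A = C + 16.1·(-0.9903, -0.1392) = (3.008, 43.98). Then |HA| = |A − H| = 44.08.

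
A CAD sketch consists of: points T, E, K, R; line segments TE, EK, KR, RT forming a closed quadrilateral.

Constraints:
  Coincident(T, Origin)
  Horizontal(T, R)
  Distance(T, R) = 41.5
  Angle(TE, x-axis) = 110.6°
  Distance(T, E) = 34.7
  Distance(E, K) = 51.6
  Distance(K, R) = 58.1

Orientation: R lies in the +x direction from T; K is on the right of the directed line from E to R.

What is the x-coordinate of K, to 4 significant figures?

-13.37

Checks: |EK| = 51.60 ✓; |KR| = 58.10 ✓.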